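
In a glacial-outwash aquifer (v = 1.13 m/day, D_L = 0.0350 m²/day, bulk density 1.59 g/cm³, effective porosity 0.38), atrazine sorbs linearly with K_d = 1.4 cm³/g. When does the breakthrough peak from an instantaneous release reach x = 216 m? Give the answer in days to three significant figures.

Retardation factor R = 1 + ρ_b·K_d/n = 1 + 1.59 × 1.4/0.38 = 6.858.
Sorption retards both mechanisms: v_R = v/R = 0.1648 m/day, D_R = D/R = 0.005104 m²/day.
Peak time from v_R²t² + 2D_R t − x² = 0: t = (√(D_R² + v_R²x²) − D_R)/v_R².
√(D_R² + v_R²x²) = √(0.005104² + 0.1648² × 216²) = 35.60; v_R² = 0.02716.
t = (35.60 − 0.005104)/0.02716 = 1310 days.

1310 days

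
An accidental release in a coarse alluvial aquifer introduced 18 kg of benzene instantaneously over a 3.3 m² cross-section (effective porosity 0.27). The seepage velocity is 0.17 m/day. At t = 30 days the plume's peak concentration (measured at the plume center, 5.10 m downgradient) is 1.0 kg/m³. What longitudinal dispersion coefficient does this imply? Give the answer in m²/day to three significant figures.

At the plume center C_max = M/(n_e·A·√(4πDt)), so D = M²/(4πt·(n_e·A·C_max)²).
n_e·A·C_max = 0.27 × 3.3 × 1.0 = 0.8910 kg/m.
D = 18²/(4π × 30 × 0.8910²) = 1.08 m²/day.

1.08 m²/day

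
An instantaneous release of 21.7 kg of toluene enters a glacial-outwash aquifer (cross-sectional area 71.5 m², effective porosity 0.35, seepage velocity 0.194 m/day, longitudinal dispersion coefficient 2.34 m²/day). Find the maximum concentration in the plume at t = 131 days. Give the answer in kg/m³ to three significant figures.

0.0140 kg/m³

The peak of an instantaneous 1D plume sits at x = vt; there the Gaussian factor is 1 and C_max = M/(n_e·A·√(4πDt)), where n_e·A is the pore area the mass is dissolved in.
√(4πDt) = √(4π × 2.34 × 131) = 62.07 m, so C_max = 21.7/(0.35 × 71.5 × 62.07) = 0.0140 kg/m³.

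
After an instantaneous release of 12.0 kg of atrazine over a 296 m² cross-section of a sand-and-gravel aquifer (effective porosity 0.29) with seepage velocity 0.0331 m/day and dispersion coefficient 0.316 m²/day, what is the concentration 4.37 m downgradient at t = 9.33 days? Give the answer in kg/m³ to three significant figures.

For an instantaneous plane source, C(x,t) = M/(n_e·A·√(4πDt)) · exp(−(x−vt)²/(4Dt)), with n_e·A the pore (flow) area.
Plume center vt = 0.0331 × 9.33 = 0.308823 m, so the well at 4.37 m is 4.061177 m downgradient of the peak.
√(4πDt) = 6.087 m, giving peak height M/(n_e·A·√(4πDt)) = 12.0/(0.29 × 296 × 6.087) = 0.02297 kg/m³.
(x−vt)²/(4Dt) = (4.061177)²/(4 × 0.316 × 9.33) = 1.399; exp(−1.399) = 0.2468.
C = 0.02297 × 0.2468 = 0.00567 kg/m³.

0.00567 kg/m³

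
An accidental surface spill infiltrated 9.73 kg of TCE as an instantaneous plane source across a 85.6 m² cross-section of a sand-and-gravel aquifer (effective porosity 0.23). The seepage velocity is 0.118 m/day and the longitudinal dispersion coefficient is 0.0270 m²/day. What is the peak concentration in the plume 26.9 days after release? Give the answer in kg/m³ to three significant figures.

The peak of an instantaneous 1D plume sits at x = vt; there the Gaussian factor is 1 and C_max = M/(n_e·A·√(4πDt)), where n_e·A is the pore area the mass is dissolved in.
√(4πDt) = √(4π × 0.0270 × 26.9) = 3.021 m, so C_max = 9.73/(0.23 × 85.6 × 3.021) = 0.164 kg/m³.

0.164 kg/m³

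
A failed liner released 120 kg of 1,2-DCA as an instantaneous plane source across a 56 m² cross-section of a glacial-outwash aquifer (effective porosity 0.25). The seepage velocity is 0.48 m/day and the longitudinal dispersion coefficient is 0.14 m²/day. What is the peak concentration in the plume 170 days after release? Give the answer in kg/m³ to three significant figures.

The peak of an instantaneous 1D plume sits at x = vt; there the Gaussian factor is 1 and C_max = M/(n_e·A·√(4πDt)), where n_e·A is the pore area the mass is dissolved in.
√(4πDt) = √(4π × 0.14 × 170) = 17.29 m, so C_max = 120/(0.25 × 56 × 17.29) = 0.496 kg/m³.

0.496 kg/m³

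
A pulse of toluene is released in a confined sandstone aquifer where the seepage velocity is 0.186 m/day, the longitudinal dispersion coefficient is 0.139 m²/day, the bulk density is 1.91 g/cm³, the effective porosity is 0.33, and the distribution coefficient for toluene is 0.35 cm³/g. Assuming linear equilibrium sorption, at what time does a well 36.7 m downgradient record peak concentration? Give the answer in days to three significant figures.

585 days

Retardation factor R = 1 + ρ_b·K_d/n = 1 + 1.91 × 0.35/0.33 = 3.026.
Sorption retards both mechanisms: v_R = v/R = 0.06147 m/day, D_R = D/R = 0.04594 m²/day.
Peak time from v_R²t² + 2D_R t − x² = 0: t = (√(D_R² + v_R²x²) − D_R)/v_R².
√(D_R² + v_R²x²) = √(0.04594² + 0.06147² × 36.7²) = 2.256; v_R² = 0.003779.
t = (2.256 − 0.04594)/0.003779 = 585 days.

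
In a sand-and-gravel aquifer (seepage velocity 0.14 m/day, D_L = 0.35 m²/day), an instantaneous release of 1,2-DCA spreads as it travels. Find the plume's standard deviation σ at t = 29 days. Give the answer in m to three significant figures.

Dispersive spreading gives a Gaussian with σ² = 2Dt; advection only shifts the center.
σ = √(2 × 0.35 × 29) = 4.51 m.

4.51 m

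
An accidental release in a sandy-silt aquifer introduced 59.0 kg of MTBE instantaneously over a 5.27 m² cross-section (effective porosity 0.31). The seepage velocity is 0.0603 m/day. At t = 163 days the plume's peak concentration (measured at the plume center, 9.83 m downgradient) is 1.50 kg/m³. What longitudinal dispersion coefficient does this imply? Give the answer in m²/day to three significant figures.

At the plume center C_max = M/(n_e·A·√(4πDt)), so D = M²/(4πt·(n_e·A·C_max)²).
n_e·A·C_max = 0.31 × 5.27 × 1.50 = 2.451 kg/m.
D = 59.0²/(4π × 163 × 2.451²) = 0.283 m²/day.

0.283 m²/day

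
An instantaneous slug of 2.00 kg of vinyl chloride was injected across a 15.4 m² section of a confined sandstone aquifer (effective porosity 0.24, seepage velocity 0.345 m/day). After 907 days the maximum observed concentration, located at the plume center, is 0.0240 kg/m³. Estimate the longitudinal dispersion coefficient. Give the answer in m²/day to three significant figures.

At the plume center C_max = M/(n_e·A·√(4πDt)), so D = M²/(4πt·(n_e·A·C_max)²).
n_e·A·C_max = 0.24 × 15.4 × 0.0240 = 0.08870 kg/m.
D = 2.00²/(4π × 907 × 0.08870²) = 0.0446 m²/day.

0.0446 m²/day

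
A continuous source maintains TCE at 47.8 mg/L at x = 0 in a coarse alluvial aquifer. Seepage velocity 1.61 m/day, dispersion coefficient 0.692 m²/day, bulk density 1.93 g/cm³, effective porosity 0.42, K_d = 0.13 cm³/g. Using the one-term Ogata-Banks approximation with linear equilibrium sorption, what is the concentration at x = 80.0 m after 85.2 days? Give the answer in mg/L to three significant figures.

Retardation factor R = 1 + ρ_b·K_d/n = 1 + 1.93 × 0.13/0.42 = 1.597.
Sorption retards both mechanisms: v_R = v/R = 1.008 m/day, D_R = D/R = 0.4333 m²/day.
v_R·t = 1.008 × 85.2 = 85.8816 m; 2√(D_R t) = 12.15 m; argument = (80.0 − 85.8816)/12.15 = -0.4841.
C = C₀ × ½·erfc(-0.4841) = 47.8 × 0.7532 = 36.0 mg/L.

36.0 mg/L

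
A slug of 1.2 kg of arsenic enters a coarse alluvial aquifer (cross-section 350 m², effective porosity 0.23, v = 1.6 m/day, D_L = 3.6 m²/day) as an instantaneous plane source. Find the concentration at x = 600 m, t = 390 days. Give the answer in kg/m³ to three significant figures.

For an instantaneous plane source, C(x,t) = M/(n_e·A·√(4πDt)) · exp(−(x−vt)²/(4Dt)), with n_e·A the pore (flow) area.
Plume center vt = 1.6 × 390 = 624 m, so the well at 600 m is 24 m upgradient of the peak.
√(4πDt) = 132.8 m, giving peak height M/(n_e·A·√(4πDt)) = 1.2/(0.23 × 350 × 132.8) = 0.0001123 kg/m³.
(x−vt)²/(4Dt) = (-24)²/(4 × 3.6 × 390) = 0.1026; exp(−0.1026) = 0.9025.
C = 0.0001123 × 0.9025 = 0.000101 kg/m³.

0.000101 kg/m³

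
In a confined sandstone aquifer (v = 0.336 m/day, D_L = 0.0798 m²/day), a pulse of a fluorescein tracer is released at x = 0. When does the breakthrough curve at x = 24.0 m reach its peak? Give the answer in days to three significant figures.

For the 1D instantaneous-source solution, setting ∂C/∂t = 0 at fixed x gives v²t² + 2Dt − x² = 0, so t = (√(D² + v²x²) − D)/v².
√(D² + v²x²) = √(0.0798² + 0.336² × 24.0²) = 8.064; v² = 0.112896.
t = (8.064 − 0.0798)/0.112896 = 70.7 days (vs. the pure-advection estimate x/v = 71.4 d).

70.7 days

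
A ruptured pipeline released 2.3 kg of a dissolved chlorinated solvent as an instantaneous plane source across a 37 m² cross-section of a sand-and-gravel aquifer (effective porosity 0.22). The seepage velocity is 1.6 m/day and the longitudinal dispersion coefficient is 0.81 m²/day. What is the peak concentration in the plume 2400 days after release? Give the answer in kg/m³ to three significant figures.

The peak of an instantaneous 1D plume sits at x = vt; there the Gaussian factor is 1 and C_max = M/(n_e·A·√(4πDt)), where n_e·A is the pore area the mass is dissolved in.
√(4πDt) = √(4π × 0.81 × 2400) = 156.3 m, so C_max = 2.3/(0.22 × 37 × 156.3) = 0.00181 kg/m³.

0.00181 kg/m³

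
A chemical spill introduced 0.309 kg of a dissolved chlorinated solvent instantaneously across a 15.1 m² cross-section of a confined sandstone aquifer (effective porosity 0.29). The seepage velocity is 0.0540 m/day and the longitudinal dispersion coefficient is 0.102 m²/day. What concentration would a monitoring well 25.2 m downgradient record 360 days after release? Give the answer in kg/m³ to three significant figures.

0.00262 kg/m³

For an instantaneous plane source, C(x,t) = M/(n_e·A·√(4πDt)) · exp(−(x−vt)²/(4Dt)), with n_e·A the pore (flow) area.
Plume center vt = 0.0540 × 360 = 19.44 m, so the well at 25.2 m is 5.76 m downgradient of the peak.
√(4πDt) = 21.48 m, giving peak height M/(n_e·A·√(4πDt)) = 0.309/(0.29 × 15.1 × 21.48) = 0.003285 kg/m³.
(x−vt)²/(4Dt) = (5.76)²/(4 × 0.102 × 360) = 0.2259; exp(−0.2259) = 0.7978.
C = 0.003285 × 0.7978 = 0.00262 kg/m³.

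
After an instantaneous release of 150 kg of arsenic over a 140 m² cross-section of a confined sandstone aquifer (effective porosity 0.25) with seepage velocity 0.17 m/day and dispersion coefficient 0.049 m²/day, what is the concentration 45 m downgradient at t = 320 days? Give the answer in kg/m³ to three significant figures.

0.0746 kg/m³

For an instantaneous plane source, C(x,t) = M/(n_e·A·√(4πDt)) · exp(−(x−vt)²/(4Dt)), with n_e·A the pore (flow) area.
Plume center vt = 0.17 × 320 = 54.4 m, so the well at 45 m is 9.4 m upgradient of the peak.
√(4πDt) = 14.04 m, giving peak height M/(n_e·A·√(4πDt)) = 150/(0.25 × 140 × 14.04) = 0.3053 kg/m³.
(x−vt)²/(4Dt) = (-9.4)²/(4 × 0.049 × 320) = 1.409; exp(−1.409) = 0.2444.
C = 0.3053 × 0.2444 = 0.0746 kg/m³.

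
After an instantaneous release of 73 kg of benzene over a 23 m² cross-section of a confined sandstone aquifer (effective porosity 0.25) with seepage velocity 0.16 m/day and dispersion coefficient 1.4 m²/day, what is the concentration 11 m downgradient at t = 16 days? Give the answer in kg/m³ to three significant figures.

For an instantaneous plane source, C(x,t) = M/(n_e·A·√(4πDt)) · exp(−(x−vt)²/(4Dt)), with n_e·A the pore (flow) area.
Plume center vt = 0.16 × 16 = 2.56 m, so the well at 11 m is 8.44 m downgradient of the peak.
√(4πDt) = 16.78 m, giving peak height M/(n_e·A·√(4πDt)) = 73/(0.25 × 23 × 16.78) = 0.7566 kg/m³.
(x−vt)²/(4Dt) = (8.44)²/(4 × 1.4 × 16) = 0.7950; exp(−0.7950) = 0.4516.
C = 0.7566 × 0.4516 = 0.342 kg/m³.

0.342 kg/m³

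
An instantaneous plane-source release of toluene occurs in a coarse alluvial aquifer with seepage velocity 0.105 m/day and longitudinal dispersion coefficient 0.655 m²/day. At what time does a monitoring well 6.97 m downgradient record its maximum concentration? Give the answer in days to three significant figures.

For the 1D instantaneous-source solution, setting ∂C/∂t = 0 at fixed x gives v²t² + 2Dt − x² = 0, so t = (√(D² + v²x²) − D)/v².
√(D² + v²x²) = √(0.655² + 0.105² × 6.97²) = 0.9822; v² = 0.011025.
t = (0.9822 − 0.655)/0.011025 = 29.7 days (vs. the pure-advection estimate x/v = 66.4 d).

29.7 days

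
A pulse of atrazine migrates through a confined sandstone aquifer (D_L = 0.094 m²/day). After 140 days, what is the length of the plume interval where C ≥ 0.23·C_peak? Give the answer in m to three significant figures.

17.6 m

The plume is Gaussian with σ = √(2Dt) = √(2 × 0.094 × 140) = 5.130 m.
C/C_peak = exp(−Δx²/(2σ²)) = 0.23 ⇒ Δx = σ·√(−2 ln 0.23) = 5.130 × 1.714 = 8.793 m.
Width = 2Δx = 17.6 m.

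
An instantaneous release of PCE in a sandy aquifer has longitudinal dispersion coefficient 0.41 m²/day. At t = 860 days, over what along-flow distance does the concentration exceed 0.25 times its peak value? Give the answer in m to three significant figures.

88.4 m

The plume is Gaussian with σ = √(2Dt) = √(2 × 0.41 × 860) = 26.56 m.
C/C_peak = exp(−Δx²/(2σ²)) = 0.25 ⇒ Δx = σ·√(−2 ln 0.25) = 26.56 × 1.665 = 44.22 m.
Width = 2Δx = 88.4 m.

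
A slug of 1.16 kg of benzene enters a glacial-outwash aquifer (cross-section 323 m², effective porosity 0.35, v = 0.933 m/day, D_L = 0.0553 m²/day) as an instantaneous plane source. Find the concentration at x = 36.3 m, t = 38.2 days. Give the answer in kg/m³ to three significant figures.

0.00189 kg/m³

For an instantaneous plane source, C(x,t) = M/(n_e·A·√(4πDt)) · exp(−(x−vt)²/(4Dt)), with n_e·A the pore (flow) area.
Plume center vt = 0.933 × 38.2 = 35.6406 m, so the well at 36.3 m is 0.6594 m downgradient of the peak.
√(4πDt) = 5.152 m, giving peak height M/(n_e·A·√(4πDt)) = 1.16/(0.35 × 323 × 5.152) = 0.001992 kg/m³.
(x−vt)²/(4Dt) = (0.6594)²/(4 × 0.0553 × 38.2) = 0.05146; exp(−0.05146) = 0.9498.
C = 0.001992 × 0.9498 = 0.00189 kg/m³.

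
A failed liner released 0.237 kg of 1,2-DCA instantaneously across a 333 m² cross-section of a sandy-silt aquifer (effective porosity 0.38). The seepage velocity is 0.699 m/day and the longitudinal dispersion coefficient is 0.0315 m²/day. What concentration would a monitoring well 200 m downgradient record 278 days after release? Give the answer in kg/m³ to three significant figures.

For an instantaneous plane source, C(x,t) = M/(n_e·A·√(4πDt)) · exp(−(x−vt)²/(4Dt)), with n_e·A the pore (flow) area.
Plume center vt = 0.699 × 278 = 194.322 m, so the well at 200 m is 5.678 m downgradient of the peak.
√(4πDt) = 10.49 m, giving peak height M/(n_e·A·√(4πDt)) = 0.237/(0.38 × 333 × 10.49) = 0.0001785 kg/m³.
(x−vt)²/(4Dt) = (5.678)²/(4 × 0.0315 × 278) = 0.9204; exp(−0.9204) = 0.3984.
C = 0.0001785 × 0.3984 = 7.11e-05 kg/m³.

7.11e-05 kg/m³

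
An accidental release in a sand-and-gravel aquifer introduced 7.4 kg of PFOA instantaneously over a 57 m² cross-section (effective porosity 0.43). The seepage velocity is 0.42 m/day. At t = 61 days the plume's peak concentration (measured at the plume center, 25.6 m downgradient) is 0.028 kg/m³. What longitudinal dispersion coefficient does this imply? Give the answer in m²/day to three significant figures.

At the plume center C_max = M/(n_e·A·√(4πDt)), so D = M²/(4πt·(n_e·A·C_max)²).
n_e·A·C_max = 0.43 × 57 × 0.028 = 0.6863 kg/m.
D = 7.4²/(4π × 61 × 0.6863²) = 0.152 m²/day.

0.152 m²/day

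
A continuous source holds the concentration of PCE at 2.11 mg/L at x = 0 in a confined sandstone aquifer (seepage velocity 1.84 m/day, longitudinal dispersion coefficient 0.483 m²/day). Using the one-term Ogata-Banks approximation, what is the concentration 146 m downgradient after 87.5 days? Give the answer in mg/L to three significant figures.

For a continuous step input, C/C₀ ≈ ½·erfc((x−vt)/(2√(Dt))).
vt = 1.84 × 87.5 = 161 m and 2√(Dt) = 2√(0.483 × 87.5) = 13.00 m.
Argument (x−vt)/(2√(Dt)) = (146 − 161)/13.00 = -1.154; ½·erfc(-1.154) = 0.9487.
C = 2.11 × 0.9487 = 2.00 mg/L.

2.00 mg/L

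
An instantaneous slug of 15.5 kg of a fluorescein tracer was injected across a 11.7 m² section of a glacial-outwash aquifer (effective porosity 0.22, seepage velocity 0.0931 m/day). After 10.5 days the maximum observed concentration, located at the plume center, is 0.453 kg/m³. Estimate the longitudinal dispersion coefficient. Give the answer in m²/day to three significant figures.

1.34 m²/day

At the plume center C_max = M/(n_e·A·√(4πDt)), so D = M²/(4πt·(n_e·A·C_max)²).
n_e·A·C_max = 0.22 × 11.7 × 0.453 = 1.166 kg/m.
D = 15.5²/(4π × 10.5 × 1.166²) = 1.34 m²/day.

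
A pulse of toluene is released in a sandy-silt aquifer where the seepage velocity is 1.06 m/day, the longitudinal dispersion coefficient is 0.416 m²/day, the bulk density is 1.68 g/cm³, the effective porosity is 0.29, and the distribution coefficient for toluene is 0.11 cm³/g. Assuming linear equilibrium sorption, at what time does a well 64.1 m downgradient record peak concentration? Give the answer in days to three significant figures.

98.4 days

Retardation factor R = 1 + ρ_b·K_d/n = 1 + 1.68 × 0.11/0.29 = 1.637.
Sorption retards both mechanisms: v_R = v/R = 0.6475 m/day, D_R = D/R = 0.2541 m²/day.
Peak time from v_R²t² + 2D_R t − x² = 0: t = (√(D_R² + v_R²x²) − D_R)/v_R².
√(D_R² + v_R²x²) = √(0.2541² + 0.6475² × 64.1²) = 41.51; v_R² = 0.4193.
t = (41.51 − 0.2541)/0.4193 = 98.4 days.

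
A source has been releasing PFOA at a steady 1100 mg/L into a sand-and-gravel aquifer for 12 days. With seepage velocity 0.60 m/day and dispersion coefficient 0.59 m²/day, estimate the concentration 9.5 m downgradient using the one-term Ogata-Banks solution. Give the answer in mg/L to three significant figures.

298 mg/L

For a continuous step input, C/C₀ ≈ ½·erfc((x−vt)/(2√(Dt))).
vt = 0.60 × 12 = 7.2 m and 2√(Dt) = 2√(0.59 × 12) = 5.322 m.
Argument (x−vt)/(2√(Dt)) = (9.5 − 7.2)/5.322 = 0.4322; ½·erfc(0.4322) = 0.2705.
C = 1100 × 0.2705 = 298 mg/L.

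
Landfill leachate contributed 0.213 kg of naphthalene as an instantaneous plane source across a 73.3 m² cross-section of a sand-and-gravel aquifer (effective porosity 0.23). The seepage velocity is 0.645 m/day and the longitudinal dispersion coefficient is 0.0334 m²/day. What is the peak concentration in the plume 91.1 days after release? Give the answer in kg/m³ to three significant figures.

0.00204 kg/m³

The peak of an instantaneous 1D plume sits at x = vt; there the Gaussian factor is 1 and C_max = M/(n_e·A·√(4πDt)), where n_e·A is the pore area the mass is dissolved in.
√(4πDt) = √(4π × 0.0334 × 91.1) = 6.184 m, so C_max = 0.213/(0.23 × 73.3 × 6.184) = 0.00204 kg/m³.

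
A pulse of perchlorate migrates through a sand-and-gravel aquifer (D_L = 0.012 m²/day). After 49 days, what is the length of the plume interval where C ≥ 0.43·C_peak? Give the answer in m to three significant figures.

2.82 m

The plume is Gaussian with σ = √(2Dt) = √(2 × 0.012 × 49) = 1.084 m.
C/C_peak = exp(−Δx²/(2σ²)) = 0.43 ⇒ Δx = σ·√(−2 ln 0.43) = 1.084 × 1.299 = 1.408 m.
Width = 2Δx = 2.82 m.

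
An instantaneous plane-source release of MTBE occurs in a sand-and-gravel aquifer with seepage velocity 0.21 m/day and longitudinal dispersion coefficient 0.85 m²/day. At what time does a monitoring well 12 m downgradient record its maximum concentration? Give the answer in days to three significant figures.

For the 1D instantaneous-source solution, setting ∂C/∂t = 0 at fixed x gives v²t² + 2Dt − x² = 0, so t = (√(D² + v²x²) − D)/v².
√(D² + v²x²) = √(0.85² + 0.21² × 12²) = 2.659; v² = 0.0441.
t = (2.659 − 0.85)/0.0441 = 41.0 days (vs. the pure-advection estimate x/v = 57.1 d).

41.0 days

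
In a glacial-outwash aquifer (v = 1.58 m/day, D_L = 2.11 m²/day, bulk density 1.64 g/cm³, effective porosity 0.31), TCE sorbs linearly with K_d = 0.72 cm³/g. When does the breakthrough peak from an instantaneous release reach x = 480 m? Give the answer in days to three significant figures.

Retardation factor R = 1 + ρ_b·K_d/n = 1 + 1.64 × 0.72/0.31 = 4.809.
Sorption retards both mechanisms: v_R = v/R = 0.3286 m/day, D_R = D/R = 0.4388 m²/day.
Peak time from v_R²t² + 2D_R t − x² = 0: t = (√(D_R² + v_R²x²) − D_R)/v_R².
√(D_R² + v_R²x²) = √(0.4388² + 0.3286² × 480²) = 157.7; v_R² = 0.1080.
t = (157.7 − 0.4388)/0.1080 = 1460 days.

1460 days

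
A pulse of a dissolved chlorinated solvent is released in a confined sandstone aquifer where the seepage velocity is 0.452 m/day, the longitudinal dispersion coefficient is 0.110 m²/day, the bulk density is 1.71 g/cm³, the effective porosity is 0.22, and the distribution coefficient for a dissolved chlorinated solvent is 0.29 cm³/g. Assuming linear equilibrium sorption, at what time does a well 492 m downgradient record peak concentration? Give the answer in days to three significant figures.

Retardation factor R = 1 + ρ_b·K_d/n = 1 + 1.71 × 0.29/0.22 = 3.254.
Sorption retards both mechanisms: v_R = v/R = 0.1389 m/day, D_R = D/R = 0.03380 m²/day.
Peak time from v_R²t² + 2D_R t − x² = 0: t = (√(D_R² + v_R²x²) − D_R)/v_R².
√(D_R² + v_R²x²) = √(0.03380² + 0.1389² × 492²) = 68.34; v_R² = 0.01929.
t = (68.34 − 0.03380)/0.01929 = 3540 days.

3540 days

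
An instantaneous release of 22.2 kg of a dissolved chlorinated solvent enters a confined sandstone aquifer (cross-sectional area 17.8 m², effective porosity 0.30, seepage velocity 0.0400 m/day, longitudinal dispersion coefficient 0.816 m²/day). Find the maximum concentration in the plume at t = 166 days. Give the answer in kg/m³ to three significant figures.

The peak of an instantaneous 1D plume sits at x = vt; there the Gaussian factor is 1 and C_max = M/(n_e·A·√(4πDt)), where n_e·A is the pore area the mass is dissolved in.
√(4πDt) = √(4π × 0.816 × 166) = 41.26 m, so C_max = 22.2/(0.30 × 17.8 × 41.26) = 0.101 kg/m³.

0.101 kg/m³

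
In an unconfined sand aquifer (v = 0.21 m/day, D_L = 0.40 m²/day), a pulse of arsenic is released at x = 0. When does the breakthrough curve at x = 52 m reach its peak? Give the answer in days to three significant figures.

For the 1D instantaneous-source solution, setting ∂C/∂t = 0 at fixed x gives v²t² + 2Dt − x² = 0, so t = (√(D² + v²x²) − D)/v².
√(D² + v²x²) = √(0.40² + 0.21² × 52²) = 10.93; v² = 0.0441.
t = (10.93 − 0.40)/0.0441 = 239 days (vs. the pure-advection estimate x/v = 248 d).

239 days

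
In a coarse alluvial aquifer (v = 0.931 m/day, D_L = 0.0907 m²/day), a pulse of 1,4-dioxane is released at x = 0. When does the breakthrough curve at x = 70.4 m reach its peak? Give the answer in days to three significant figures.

75.5 days

For the 1D instantaneous-source solution, setting ∂C/∂t = 0 at fixed x gives v²t² + 2Dt − x² = 0, so t = (√(D² + v²x²) − D)/v².
√(D² + v²x²) = √(0.0907² + 0.931² × 70.4²) = 65.54; v² = 0.866761.
t = (65.54 − 0.0907)/0.866761 = 75.5 days (vs. the pure-advection estimate x/v = 75.6 d).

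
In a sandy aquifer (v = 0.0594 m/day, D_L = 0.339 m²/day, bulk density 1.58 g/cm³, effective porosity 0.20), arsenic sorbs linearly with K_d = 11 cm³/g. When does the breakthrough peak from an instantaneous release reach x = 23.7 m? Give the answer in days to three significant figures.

27600 days

Retardation factor R = 1 + ρ_b·K_d/n = 1 + 1.58 × 11/0.20 = 87.90.
Sorption retards both mechanisms: v_R = v/R = 0.0006758 m/day, D_R = D/R = 0.003857 m²/day.
Peak time from v_R²t² + 2D_R t − x² = 0: t = (√(D_R² + v_R²x²) − D_R)/v_R².
√(D_R² + v_R²x²) = √(0.003857² + 0.0006758² × 23.7²) = 0.01647; v_R² = 4.567e-07.
t = (0.01647 − 0.003857)/4.567e-07 = 27600 days.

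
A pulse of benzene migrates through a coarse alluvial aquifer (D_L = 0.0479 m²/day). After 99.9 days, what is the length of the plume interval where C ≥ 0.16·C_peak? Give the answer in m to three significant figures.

11.8 m

The plume is Gaussian with σ = √(2Dt) = √(2 × 0.0479 × 99.9) = 3.094 m.
C/C_peak = exp(−Δx²/(2σ²)) = 0.16 ⇒ Δx = σ·√(−2 ln 0.16) = 3.094 × 1.914 = 5.922 m.
Width = 2Δx = 11.8 m.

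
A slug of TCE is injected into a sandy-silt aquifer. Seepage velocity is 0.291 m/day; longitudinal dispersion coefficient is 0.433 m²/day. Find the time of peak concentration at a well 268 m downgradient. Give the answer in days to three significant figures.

916 days

For the 1D instantaneous-source solution, setting ∂C/∂t = 0 at fixed x gives v²t² + 2Dt − x² = 0, so t = (√(D² + v²x²) − D)/v².
√(D² + v²x²) = √(0.433² + 0.291² × 268²) = 77.99; v² = 0.084681.
t = (77.99 − 0.433)/0.084681 = 916 days (vs. the pure-advection estimate x/v = 921 d).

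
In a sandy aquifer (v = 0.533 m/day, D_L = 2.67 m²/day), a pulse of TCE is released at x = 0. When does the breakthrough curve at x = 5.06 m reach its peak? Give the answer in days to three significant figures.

For the 1D instantaneous-source solution, setting ∂C/∂t = 0 at fixed x gives v²t² + 2Dt − x² = 0, so t = (√(D² + v²x²) − D)/v².
√(D² + v²x²) = √(2.67² + 0.533² × 5.06²) = 3.795; v² = 0.284089.
t = (3.795 − 2.67)/0.284089 = 3.96 days (vs. the pure-advection estimate x/v = 9.49 d).

3.96 days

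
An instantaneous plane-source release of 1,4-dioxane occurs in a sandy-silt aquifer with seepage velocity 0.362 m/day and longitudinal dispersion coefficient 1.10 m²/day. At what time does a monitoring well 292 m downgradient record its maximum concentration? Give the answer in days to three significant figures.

798 days

For the 1D instantaneous-source solution, setting ∂C/∂t = 0 at fixed x gives v²t² + 2Dt − x² = 0, so t = (√(D² + v²x²) − D)/v².
√(D² + v²x²) = √(1.10² + 0.362² × 292²) = 105.7; v² = 0.131044.
t = (105.7 − 1.10)/0.131044 = 798 days (vs. the pure-advection estimate x/v = 807 d).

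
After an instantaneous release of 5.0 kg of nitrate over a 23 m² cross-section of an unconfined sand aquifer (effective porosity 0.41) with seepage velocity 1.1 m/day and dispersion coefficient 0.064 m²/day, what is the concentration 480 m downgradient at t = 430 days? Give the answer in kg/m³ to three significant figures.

0.0183 kg/m³

For an instantaneous plane source, C(x,t) = M/(n_e·A·√(4πDt)) · exp(−(x−vt)²/(4Dt)), with n_e·A the pore (flow) area.
Plume center vt = 1.1 × 430 = 473 m, so the well at 480 m is 7 m downgradient of the peak.
√(4πDt) = 18.60 m, giving peak height M/(n_e·A·√(4πDt)) = 5.0/(0.41 × 23 × 18.60) = 0.02851 kg/m³.
(x−vt)²/(4Dt) = (7)²/(4 × 0.064 × 430) = 0.4451; exp(−0.4451) = 0.6408.
C = 0.02851 × 0.6408 = 0.0183 kg/m³.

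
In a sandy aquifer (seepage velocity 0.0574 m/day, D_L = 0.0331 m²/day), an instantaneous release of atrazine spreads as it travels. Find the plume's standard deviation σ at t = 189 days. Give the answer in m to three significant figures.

3.54 m

Dispersive spreading gives a Gaussian with σ² = 2Dt; advection only shifts the center.
σ = √(2 × 0.0331 × 189) = 3.54 m.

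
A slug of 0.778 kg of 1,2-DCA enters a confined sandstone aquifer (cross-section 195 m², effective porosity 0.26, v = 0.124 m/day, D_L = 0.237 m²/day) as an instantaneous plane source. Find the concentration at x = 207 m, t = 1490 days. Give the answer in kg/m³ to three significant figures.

For an instantaneous plane source, C(x,t) = M/(n_e·A·√(4πDt)) · exp(−(x−vt)²/(4Dt)), with n_e·A the pore (flow) area.
Plume center vt = 0.124 × 1490 = 184.76 m, so the well at 207 m is 22.24 m downgradient of the peak.
√(4πDt) = 66.62 m, giving peak height M/(n_e·A·√(4πDt)) = 0.778/(0.26 × 195 × 66.62) = 0.0002303 kg/m³.
(x−vt)²/(4Dt) = (22.24)²/(4 × 0.237 × 1490) = 0.3502; exp(−0.3502) = 0.7045.
C = 0.0002303 × 0.7045 = 0.000162 kg/m³.

0.000162 kg/m³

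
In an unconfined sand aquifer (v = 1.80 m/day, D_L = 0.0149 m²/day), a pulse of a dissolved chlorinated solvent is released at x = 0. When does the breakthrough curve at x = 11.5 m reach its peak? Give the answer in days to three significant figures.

6.38 days

For the 1D instantaneous-source solution, setting ∂C/∂t = 0 at fixed x gives v²t² + 2Dt − x² = 0, so t = (√(D² + v²x²) − D)/v².
√(D² + v²x²) = √(0.0149² + 1.80² × 11.5²) = 20.70; v² = 3.24.
t = (20.70 − 0.0149)/3.24 = 6.38 days (vs. the pure-advection estimate x/v = 6.39 d).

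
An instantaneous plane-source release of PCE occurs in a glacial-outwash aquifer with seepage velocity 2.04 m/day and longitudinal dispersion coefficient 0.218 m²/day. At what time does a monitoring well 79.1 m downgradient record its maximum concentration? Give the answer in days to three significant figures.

For the 1D instantaneous-source solution, setting ∂C/∂t = 0 at fixed x gives v²t² + 2Dt − x² = 0, so t = (√(D² + v²x²) − D)/v².
√(D² + v²x²) = √(0.218² + 2.04² × 79.1²) = 161.4; v² = 4.1616.
t = (161.4 − 0.218)/4.1616 = 38.7 days (vs. the pure-advection estimate x/v = 38.8 d).

38.7 days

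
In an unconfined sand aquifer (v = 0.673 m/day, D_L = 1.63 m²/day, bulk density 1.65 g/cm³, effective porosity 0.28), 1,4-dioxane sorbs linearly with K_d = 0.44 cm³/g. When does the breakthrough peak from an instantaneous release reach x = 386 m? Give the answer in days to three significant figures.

2050 days

Retardation factor R = 1 + ρ_b·K_d/n = 1 + 1.65 × 0.44/0.28 = 3.593.
Sorption retards both mechanisms: v_R = v/R = 0.1873 m/day, D_R = D/R = 0.4537 m²/day.
Peak time from v_R²t² + 2D_R t − x² = 0: t = (√(D_R² + v_R²x²) − D_R)/v_R².
√(D_R² + v_R²x²) = √(0.4537² + 0.1873² × 386²) = 72.30; v_R² = 0.03508.
t = (72.30 − 0.4537)/0.03508 = 2050 days.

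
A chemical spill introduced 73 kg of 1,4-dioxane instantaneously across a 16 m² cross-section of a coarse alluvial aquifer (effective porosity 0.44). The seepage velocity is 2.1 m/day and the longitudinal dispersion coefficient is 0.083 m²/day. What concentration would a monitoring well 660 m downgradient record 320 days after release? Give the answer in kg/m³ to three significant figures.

0.146 kg/m³

For an instantaneous plane source, C(x,t) = M/(n_e·A·√(4πDt)) · exp(−(x−vt)²/(4Dt)), with n_e·A the pore (flow) area.
Plume center vt = 2.1 × 320 = 672 m, so the well at 660 m is 12 m upgradient of the peak.
√(4πDt) = 18.27 m, giving peak height M/(n_e·A·√(4πDt)) = 73/(0.44 × 16 × 18.27) = 0.5676 kg/m³.
(x−vt)²/(4Dt) = (-12)²/(4 × 0.083 × 320) = 1.355; exp(−1.355) = 0.2579.
C = 0.5676 × 0.2579 = 0.146 kg/m³.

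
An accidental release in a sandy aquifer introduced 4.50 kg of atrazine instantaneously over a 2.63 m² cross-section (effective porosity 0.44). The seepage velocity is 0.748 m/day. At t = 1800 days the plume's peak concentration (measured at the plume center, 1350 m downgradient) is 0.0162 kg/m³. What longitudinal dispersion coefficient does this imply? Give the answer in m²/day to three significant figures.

At the plume center C_max = M/(n_e·A·√(4πDt)), so D = M²/(4πt·(n_e·A·C_max)²).
n_e·A·C_max = 0.44 × 2.63 × 0.0162 = 0.01875 kg/m.
D = 4.50²/(4π × 1800 × 0.01875²) = 2.55 m²/day.

2.55 m²/day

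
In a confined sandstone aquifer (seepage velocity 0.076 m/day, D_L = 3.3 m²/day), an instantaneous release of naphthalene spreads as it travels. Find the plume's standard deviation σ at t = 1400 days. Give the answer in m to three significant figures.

96.1 m

Dispersive spreading gives a Gaussian with σ² = 2Dt; advection only shifts the center.
σ = √(2 × 3.3 × 1400) = 96.1 m.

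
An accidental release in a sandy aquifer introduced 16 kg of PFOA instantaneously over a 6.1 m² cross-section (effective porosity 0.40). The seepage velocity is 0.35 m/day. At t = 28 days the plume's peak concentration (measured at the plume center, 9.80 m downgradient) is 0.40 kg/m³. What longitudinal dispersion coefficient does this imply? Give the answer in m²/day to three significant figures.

0.764 m²/day

At the plume center C_max = M/(n_e·A·√(4πDt)), so D = M²/(4πt·(n_e·A·C_max)²).
n_e·A·C_max = 0.40 × 6.1 × 0.40 = 0.9760 kg/m.
D = 16²/(4π × 28 × 0.9760²) = 0.764 m²/day.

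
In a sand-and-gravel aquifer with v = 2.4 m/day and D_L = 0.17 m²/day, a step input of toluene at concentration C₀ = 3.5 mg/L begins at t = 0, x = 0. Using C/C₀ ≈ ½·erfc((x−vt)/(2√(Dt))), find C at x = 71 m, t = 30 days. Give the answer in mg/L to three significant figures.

2.18 mg/L

For a continuous step input, C/C₀ ≈ ½·erfc((x−vt)/(2√(Dt))).
vt = 2.4 × 30 = 72 m and 2√(Dt) = 2√(0.17 × 30) = 4.517 m.
Argument (x−vt)/(2√(Dt)) = (71 − 72)/4.517 = -0.2214; ½·erfc(-0.2214) = 0.6229.
C = 3.5 × 0.6229 = 2.18 mg/L.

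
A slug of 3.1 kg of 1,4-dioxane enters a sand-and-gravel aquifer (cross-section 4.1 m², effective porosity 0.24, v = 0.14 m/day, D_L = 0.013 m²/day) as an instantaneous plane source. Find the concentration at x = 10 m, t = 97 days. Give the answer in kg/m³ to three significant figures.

0.0624 kg/m³

For an instantaneous plane source, C(x,t) = M/(n_e·A·√(4πDt)) · exp(−(x−vt)²/(4Dt)), with n_e·A the pore (flow) area.
Plume center vt = 0.14 × 97 = 13.58 m, so the well at 10 m is 3.58 m upgradient of the peak.
√(4πDt) = 3.981 m, giving peak height M/(n_e·A·√(4πDt)) = 3.1/(0.24 × 4.1 × 3.981) = 0.7914 kg/m³.
(x−vt)²/(4Dt) = (-3.58)²/(4 × 0.013 × 97) = 2.541; exp(−2.541) = 0.07879.
C = 0.7914 × 0.07879 = 0.0624 kg/m³.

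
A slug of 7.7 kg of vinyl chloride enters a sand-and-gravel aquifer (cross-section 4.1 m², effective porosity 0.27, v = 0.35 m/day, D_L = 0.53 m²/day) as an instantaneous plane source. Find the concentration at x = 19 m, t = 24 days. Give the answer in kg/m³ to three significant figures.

For an instantaneous plane source, C(x,t) = M/(n_e·A·√(4πDt)) · exp(−(x−vt)²/(4Dt)), with n_e·A the pore (flow) area.
Plume center vt = 0.35 × 24 = 8.4 m, so the well at 19 m is 10.6 m downgradient of the peak.
√(4πDt) = 12.64 m, giving peak height M/(n_e·A·√(4πDt)) = 7.7/(0.27 × 4.1 × 12.64) = 0.5503 kg/m³.
(x−vt)²/(4Dt) = (10.6)²/(4 × 0.53 × 24) = 2.208; exp(−2.208) = 0.1099.
C = 0.5503 × 0.1099 = 0.0605 kg/m³.

0.0605 kg/m³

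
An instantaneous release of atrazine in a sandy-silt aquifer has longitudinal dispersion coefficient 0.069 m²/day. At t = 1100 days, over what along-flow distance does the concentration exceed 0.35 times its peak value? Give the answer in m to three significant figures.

The plume is Gaussian with σ = √(2Dt) = √(2 × 0.069 × 1100) = 12.32 m.
C/C_peak = exp(−Δx²/(2σ²)) = 0.35 ⇒ Δx = σ·√(−2 ln 0.35) = 12.32 × 1.449 = 17.85 m.
Width = 2Δx = 35.7 m.

35.7 m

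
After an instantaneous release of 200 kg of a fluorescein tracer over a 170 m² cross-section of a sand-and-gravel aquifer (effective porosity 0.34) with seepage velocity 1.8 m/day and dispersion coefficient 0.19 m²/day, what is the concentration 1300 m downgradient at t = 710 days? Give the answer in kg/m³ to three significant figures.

For an instantaneous plane source, C(x,t) = M/(n_e·A·√(4πDt)) · exp(−(x−vt)²/(4Dt)), with n_e·A the pore (flow) area.
Plume center vt = 1.8 × 710 = 1278 m, so the well at 1300 m is 22 m downgradient of the peak.
√(4πDt) = 41.17 m, giving peak height M/(n_e·A·√(4πDt)) = 200/(0.34 × 170 × 41.17) = 0.08405 kg/m³.
(x−vt)²/(4Dt) = (22)²/(4 × 0.19 × 710) = 0.8970; exp(−0.8970) = 0.4078.
C = 0.08405 × 0.4078 = 0.0343 kg/m³.

0.0343 kg/m³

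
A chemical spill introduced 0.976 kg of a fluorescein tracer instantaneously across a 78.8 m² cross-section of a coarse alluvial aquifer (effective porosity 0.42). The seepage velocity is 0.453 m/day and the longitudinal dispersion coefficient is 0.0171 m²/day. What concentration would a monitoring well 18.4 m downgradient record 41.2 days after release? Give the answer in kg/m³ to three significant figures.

0.00967 kg/m³

For an instantaneous plane source, C(x,t) = M/(n_e·A·√(4πDt)) · exp(−(x−vt)²/(4Dt)), with n_e·A the pore (flow) area.
Plume center vt = 0.453 × 41.2 = 18.6636 m, so the well at 18.4 m is 0.2636 m upgradient of the peak.
√(4πDt) = 2.975 m, giving peak height M/(n_e·A·√(4πDt)) = 0.976/(0.42 × 78.8 × 2.975) = 0.009913 kg/m³.
(x−vt)²/(4Dt) = (-0.2636)²/(4 × 0.0171 × 41.2) = 0.02466; exp(−0.02466) = 0.9756.
C = 0.009913 × 0.9756 = 0.00967 kg/m³.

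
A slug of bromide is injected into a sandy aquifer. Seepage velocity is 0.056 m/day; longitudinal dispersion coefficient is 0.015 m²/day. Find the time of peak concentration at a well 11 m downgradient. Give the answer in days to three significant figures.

192 days

For the 1D instantaneous-source solution, setting ∂C/∂t = 0 at fixed x gives v²t² + 2Dt − x² = 0, so t = (√(D² + v²x²) − D)/v².
√(D² + v²x²) = √(0.015² + 0.056² × 11²) = 0.6162; v² = 0.003136.
t = (0.6162 − 0.015)/0.003136 = 192 days (vs. the pure-advection estimate x/v = 196 d).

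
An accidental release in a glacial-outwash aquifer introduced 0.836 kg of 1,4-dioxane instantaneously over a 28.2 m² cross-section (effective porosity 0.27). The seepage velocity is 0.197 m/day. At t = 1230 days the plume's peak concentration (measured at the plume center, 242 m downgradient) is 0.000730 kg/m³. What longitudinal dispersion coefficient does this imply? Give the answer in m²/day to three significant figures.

1.46 m²/day

At the plume center C_max = M/(n_e·A·√(4πDt)), so D = M²/(4πt·(n_e·A·C_max)²).
n_e·A·C_max = 0.27 × 28.2 × 0.000730 = 0.005558 kg/m.
D = 0.836²/(4π × 1230 × 0.005558²) = 1.46 m²/day.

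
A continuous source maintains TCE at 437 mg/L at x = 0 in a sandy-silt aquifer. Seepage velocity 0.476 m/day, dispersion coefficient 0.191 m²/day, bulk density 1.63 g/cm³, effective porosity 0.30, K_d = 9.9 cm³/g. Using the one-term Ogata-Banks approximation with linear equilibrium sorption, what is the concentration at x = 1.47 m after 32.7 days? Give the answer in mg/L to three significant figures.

2.84 mg/L

Retardation factor R = 1 + ρ_b·K_d/n = 1 + 1.63 × 9.9/0.30 = 54.79.
Sorption retards both mechanisms: v_R = v/R = 0.008688 m/day, D_R = D/R = 0.003486 m²/day.
v_R·t = 0.008688 × 32.7 = 0.2840976 m; 2√(D_R t) = 0.6753 m; argument = (1.47 − 0.2840976)/0.6753 = 1.756.
C = C₀ × ½·erfc(1.756) = 437 × 0.006507 = 2.84 mg/L.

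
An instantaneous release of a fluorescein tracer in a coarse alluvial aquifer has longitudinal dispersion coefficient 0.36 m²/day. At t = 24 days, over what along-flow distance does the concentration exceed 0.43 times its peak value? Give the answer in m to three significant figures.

10.8 m

The plume is Gaussian with σ = √(2Dt) = √(2 × 0.36 × 24) = 4.157 m.
C/C_peak = exp(−Δx²/(2σ²)) = 0.43 ⇒ Δx = σ·√(−2 ln 0.43) = 4.157 × 1.299 = 5.400 m.
Width = 2Δx = 10.8 m.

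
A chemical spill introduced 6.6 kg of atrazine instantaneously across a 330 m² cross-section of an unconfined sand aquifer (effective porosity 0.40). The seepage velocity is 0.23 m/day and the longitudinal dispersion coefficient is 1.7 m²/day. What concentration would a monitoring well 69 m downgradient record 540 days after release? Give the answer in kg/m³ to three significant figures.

0.000203 kg/m³

For an instantaneous plane source, C(x,t) = M/(n_e·A·√(4πDt)) · exp(−(x−vt)²/(4Dt)), with n_e·A the pore (flow) area.
Plume center vt = 0.23 × 540 = 124.2 m, so the well at 69 m is 55.2 m upgradient of the peak.
√(4πDt) = 107.4 m, giving peak height M/(n_e·A·√(4πDt)) = 6.6/(0.40 × 330 × 107.4) = 0.0004655 kg/m³.
(x−vt)²/(4Dt) = (-55.2)²/(4 × 1.7 × 540) = 0.8298; exp(−0.8298) = 0.4361.
C = 0.0004655 × 0.4361 = 0.000203 kg/m³.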